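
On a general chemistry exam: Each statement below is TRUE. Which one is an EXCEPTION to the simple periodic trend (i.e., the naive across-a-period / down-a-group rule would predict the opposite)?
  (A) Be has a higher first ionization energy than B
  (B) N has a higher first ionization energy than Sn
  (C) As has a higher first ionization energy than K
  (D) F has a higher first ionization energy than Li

The general trend: first ionization energy increases across a period and decreases down a group.
(A) Be (period 2, group 2) vs B (period 2, group 13): the stated order contradicts the simple trend.
(B) N (period 2, group 15) vs Sn (period 5, group 14): the stated order agrees with the simple trend.
(C) As (period 4, group 15) vs K (period 4, group 1): the stated order agrees with the simple trend.
(D) F (period 2, group 17) vs Li (period 2, group 1): the stated order agrees with the simple trend.
The exception is (A): removing B's lone 2p electron is easier than breaking Be's filled 2s².

(A)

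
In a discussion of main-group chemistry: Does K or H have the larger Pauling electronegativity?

H

Electronegativity increases across a period and decreases down a group, tracking effective nuclear charge and atomic size.
All are in group 1, so electronegativity increases up the group.
So H has the larger Pauling electronegativity (H > K).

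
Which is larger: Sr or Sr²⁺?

Sr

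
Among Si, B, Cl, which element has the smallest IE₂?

Si

After 1 electron has been removed, what remains? Si⁺ still has 3 valence electrons; B⁺ still has 2 valence electrons; Cl⁺ still has 6 valence electrons.
All are still removing valence electrons, so compare the +1 ions as you would atoms: IE_2 generally rises across a period (higher Z_eff) and falls down a group (larger shell), subject to the usual subshell exceptions.
Valence configurations: Si⁺ [Ne]3s²3p¹, B⁺ [He]2s², Cl⁺ [Ne]3s²3p⁴.
Approximate IE_2 values (kJ/mol): Si 1577, B 2427, Cl 2298.
So the second ionization energies run Si < Cl < B.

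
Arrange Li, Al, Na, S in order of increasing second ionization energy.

After 1 electron has been removed, what remains? Li⁺ is the bare [He] core; Al⁺ still has 2 valence electrons; Na⁺ is the bare [Ne] core; S⁺ still has 5 valence electrons.
Core electrons are held far more tightly than valence electrons, so Na and Li top the IE_2 order.
Valence configurations: Al⁺ [Ne]3s², S⁺ [Ne]3s²3p³.
Tabulated IE_2 (kJ/mol): Li 7298, Al 1817, Na 4562, S 2252.
Putting it together, IE_2: Al < S < Na < Li.

Al < S < Na < Li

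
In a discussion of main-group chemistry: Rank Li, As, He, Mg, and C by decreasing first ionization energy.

He, C, As, Mg, Li

He is in period 1, group 18; Li is in period 2, group 1; C is in period 2, group 14; Mg is in period 3, group 2; As is in period 4, group 15.
Across a period the outer electron is held more tightly (higher IE₁); down a group it sits in a higher shell, more shielded, and comes off more easily.
These span different periods and groups, so the two trends combine.
Mg > Li: period and group pull opposite ways; the across-period shift dominates (738 vs 520 kJ/mol).
As > Mg: period and group pull opposite ways; the across-period shift dominates (947 vs 738 kJ/mol).
C > As: the two effects oppose for this pair; the down-group effect wins (1086 vs 947 kJ/mol).
He > C: both effects reinforce here, so He is clearly the higher of the two.
Tabulated first ionization energy (kJ/mol): He 2372, Li 520, C 1086, Mg 738, As 947.
So from highest to lowest: He > C > As > Mg > Li.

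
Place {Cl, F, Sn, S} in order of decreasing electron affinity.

Cl > F > S > Sn

F is in period 2, group 17; S is in period 3, group 16; Cl is in period 3, group 17; Sn is in period 5, group 14.
EA tends to increase across a period and decrease down a group, though the pattern is less regular than for IE or radius.
Neither a single period nor a single group — weigh both effects.
S > Sn: both effects reinforce here, so S is clearly the higher of the two.
F > S: relative to S, both the across-period and down-group shifts push F's electron affinity up.
Cl > F: this pair runs against the simple trend — see the exception note.
Note the exception: Cl has a higher electron affinity than F, contrary to the simple trend — F's small 2p subshell makes the incoming electron feel strong e⁻–e⁻ repulsion, so Cl actually releases more energy on gaining an electron.
Approximate values (kJ/mol): F 328, S 200, Cl 349, Sn 107.
So from highest to lowest: Cl > F > S > Sn.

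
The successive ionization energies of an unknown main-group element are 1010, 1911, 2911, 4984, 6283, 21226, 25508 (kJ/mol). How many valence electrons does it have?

5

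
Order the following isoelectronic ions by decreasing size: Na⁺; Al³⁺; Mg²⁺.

Na⁺, Mg²⁺, Al³⁺

All of these have 10 electrons, so size is governed by nuclear charge alone: the more protons, the stronger the pull on the same electron cloud, and the smaller the ion.
Nuclear charges: Al³⁺ (Z=13), Mg²⁺ (Z=12), Na⁺ (Z=11).
Largest to smallest: Na⁺ > Mg²⁺ > Al³⁺.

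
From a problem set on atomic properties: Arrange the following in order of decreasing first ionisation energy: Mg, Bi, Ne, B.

Ne, B, Mg, Bi

Across a period the outer electron is held more tightly (higher IE₁); down a group it sits in a higher shell, more shielded, and comes off more easily.
These span different periods and groups, so the two trends combine.
Mg > Bi: the two effects oppose for this pair; the down-group effect wins (738 vs 703 kJ/mol).
B > Mg: both effects reinforce here, so B is clearly the higher of the two.
Ne > B: Ne lies to the right of B in period 2, so the across-period effect alone puts Ne higher.
For reference (kJ/mol): B 801, Ne 2081, Mg 738, Bi 703.
So from highest to lowest: Ne > B > Mg > Bi.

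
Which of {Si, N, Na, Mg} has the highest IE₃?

Mg

Consider each +2 ion: Si²⁺ still has 2 valence electrons; N²⁺ still has 3 valence electrons; Na²⁺ is already 1 electron into the core; Mg²⁺ is the bare [Ne] core.
Pulling an electron out of a noble-gas core costs far more than removing a remaining valence electron, so Na and Mg sit at the high end of IE_3.
Valence configurations: Si²⁺ [Ne]3s², N²⁺ [He]2s²2p¹.
Tabulated IE_3 (kJ/mol): Si 3232, N 4578, Na 6910, Mg 7733.
Putting it together, IE_3: Si < N < Na < Mg.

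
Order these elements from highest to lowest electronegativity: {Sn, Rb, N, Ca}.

N > Sn > Ca > Rb

Atoms toward the upper right of the periodic table pull bonding electrons most strongly.
Neither a single period nor a single group — weigh both effects.
Ca > Rb: relative to Rb, both the across-period and down-group shifts push Ca's electronegativity up.
Sn > Ca: period and group pull opposite ways; the across-period shift dominates (1.96 vs 1.00).
N > Sn: both effects reinforce here, so N is clearly the higher of the two.
Approximate values (Pauling): N 3.04, Ca 1.00, Rb 0.82, Sn 1.96.
So from highest to lowest: N > Sn > Ca > Rb.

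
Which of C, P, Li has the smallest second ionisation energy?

P

Consider each +1 ion: C⁺ still has 3 valence electrons; P⁺ still has 4 valence electrons; Li⁺ is the bare [He] core.
Core electrons are held far more tightly than valence electrons, so Li tops the IE_2 order.
Valence configurations: C⁺ [He]2s²2p¹, P⁺ [Ne]3s²3p².
Tabulated IE_2 (kJ/mol): C 2353, P 1907, Li 7298.
So the second ionization energies run P < C < Li.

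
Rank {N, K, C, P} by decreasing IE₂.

After 1 electron has been removed, what remains? N⁺ still has 4 valence electrons; K⁺ is the bare [Ar] core; C⁺ still has 3 valence electrons; P⁺ still has 4 valence electrons.
Pulling an electron out of a noble-gas core costs far more than removing a remaining valence electron, so K sits at the high end of IE_2.
Valence configurations: N⁺ [He]2s²2p², C⁺ [He]2s²2p¹, P⁺ [Ne]3s²3p².
Tabulated IE_2 (kJ/mol): N 2856, K 3052, C 2353, P 1907.
Hence IE_2: P < C < N < K.

K, N, C, P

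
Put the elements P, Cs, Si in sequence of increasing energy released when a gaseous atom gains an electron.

Si is in period 3, group 14; P is in period 3, group 15; Cs is in period 6, group 1.
EA tends to increase across a period and decrease down a group, though the pattern is less regular than for IE or radius.
Neither a single period nor a single group — weigh both effects.
P > Cs: relative to Cs, both the across-period and down-group shifts push P's electron affinity up.
Si > P: this pair runs against the simple trend — see the exception note.
Note the exception: Si has a higher electron affinity than P, contrary to the simple trend — adding an electron to P's half-filled 3p³ is unfavourable, so Si (3p²) has the more exothermic EA.
Approximate values (kJ/mol): Si 134, P 72, Cs 46.
So from lowest to highest: Cs < P < Si.

Cs < P < Si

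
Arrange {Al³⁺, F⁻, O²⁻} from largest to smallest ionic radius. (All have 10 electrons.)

O²⁻ > F⁻ > Al³⁺

All of these have 10 electrons, so size is governed by nuclear charge alone: the more protons, the stronger the pull on the same electron cloud, and the smaller the ion.
Nuclear charges: Al³⁺ (Z=13), F⁻ (Z=9), O²⁻ (Z=8).
Largest to smallest: O²⁻ > F⁻ > Al³⁺.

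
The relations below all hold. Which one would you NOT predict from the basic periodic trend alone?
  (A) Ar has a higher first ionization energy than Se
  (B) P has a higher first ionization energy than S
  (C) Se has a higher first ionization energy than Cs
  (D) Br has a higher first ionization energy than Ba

(B)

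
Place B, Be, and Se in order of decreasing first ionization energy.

Se, Be, B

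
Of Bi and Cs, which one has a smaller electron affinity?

Cs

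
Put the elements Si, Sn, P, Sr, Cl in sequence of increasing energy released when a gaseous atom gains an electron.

Electron affinity generally becomes more exothermic across a period toward the halogens and less exothermic down a group.
Here both period and group differ, so the two effects have to be weighed against each other.
P > Sr: relative to Sr, both the across-period and down-group shifts push P's electron affinity up.
Sn > P: this pair runs against the simple trend — see the exception note.
Si > Sn: Si sits above Sn in group 14, so the down-group effect alone puts Si higher.
Cl > Si: both are in period 3; the period trend gives Cl the larger value.
Note the exception: Sn has a higher electron affinity than P, contrary to the simple trend — adding an electron to P's half-filled np³ subshell costs electron-pairing energy.
Note the exception: Si has a higher electron affinity than P, contrary to the simple trend — adding an electron to P's half-filled 3p³ is unfavourable, so Si (3p²) has the more exothermic EA.
Approximate values (kJ/mol): Si 134, P 72, Cl 349, Sr 5, Sn 107.
So from lowest to highest: Sr < P < Sn < Si < Cl.

Sr, P, Sn, Si, Cl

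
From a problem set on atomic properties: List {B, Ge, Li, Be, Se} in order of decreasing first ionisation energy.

First ionization energy rises across a period (greater Z_eff holds electrons more tightly) and falls down a group (valence electrons are farther from the nucleus).
Neither a single period nor a single group — weigh both effects.
Ge > Li: period and group pull opposite ways; the across-period shift dominates (762 vs 520 kJ/mol).
B > Ge: the two effects oppose for this pair; the down-group effect wins (801 vs 762 kJ/mol).
Be > B: this pair runs against the simple trend — see the exception note.
Se > Be: period and group pull opposite ways; the across-period shift dominates (941 vs 900 kJ/mol).
Note the exception: Be has a higher first ionization energy than B, contrary to the simple trend — removing B's lone 2p electron is easier than breaking Be's filled 2s².
Tabulated first ionization energy (kJ/mol): Li 520, Be 900, B 801, Ge 762, Se 941.
So from highest to lowest: Se > Be > B > Ge > Li.

Se, Be, B, Ge, Li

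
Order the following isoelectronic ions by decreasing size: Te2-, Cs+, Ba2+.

Te2-, Cs+, Ba2+

All of these have 54 electrons, so size is governed by nuclear charge alone: the more protons, the stronger the pull on the same electron cloud, and the smaller the ion.
Nuclear charges: Ba2+ (Z=56), Cs+ (Z=55), Te2- (Z=52).
Largest to smallest: Te2- > Cs+ > Ba2+.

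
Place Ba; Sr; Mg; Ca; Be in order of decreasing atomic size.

Ba > Sr > Ca > Mg > Be

Across a period the added protons contract the valence shell; down a group each new principal shell makes the atom larger.
All are in group 2, so atomic radius increases down the group.
So from largest to smallest: Ba > Sr > Ca > Mg > Be.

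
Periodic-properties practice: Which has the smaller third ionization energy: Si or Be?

Si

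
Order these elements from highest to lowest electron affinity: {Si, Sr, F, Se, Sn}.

Adding an electron releases more energy for atoms nearer the top right (short of the noble gases).
These span different periods and groups, so the two trends combine.
Sn > Sr: Sn lies to the right of Sr in period 5, so the across-period effect alone puts Sn higher.
Si > Sn: Si sits above Sn in group 14, so the down-group effect alone puts Si higher.
Se > Si: the two effects oppose for this pair; the across-period effect wins (195 vs 134 kJ/mol).
F > Se: both effects reinforce here, so F is clearly the higher of the two.
Tabulated electron affinity (kJ/mol): F 328, Si 134, Se 195, Sr 5, Sn 107.
So from highest to lowest: F > Se > Si > Sn > Sr.

F > Se > Si > Sn > Sr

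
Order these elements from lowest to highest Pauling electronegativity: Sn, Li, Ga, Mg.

Li < Mg < Ga < Sn

Smaller atoms with higher effective nuclear charge are more electronegative.
These sit on a diagonal, where the across-period and down-group effects partly cancel.
Mg > Li: period and group pull opposite ways; the across-period shift dominates (1.31 vs 0.98).
Ga > Mg: the two effects oppose for this pair; the across-period effect wins (1.81 vs 1.31).
Sn > Ga: the two effects oppose for this pair; the across-period effect wins (1.96 vs 1.81).
Tabulated electronegativity (Pauling): Li 0.98, Mg 1.31, Ga 1.81, Sn 1.96.
So from lowest to highest: Li < Mg < Ga < Sn.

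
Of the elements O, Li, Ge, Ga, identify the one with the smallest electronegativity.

Li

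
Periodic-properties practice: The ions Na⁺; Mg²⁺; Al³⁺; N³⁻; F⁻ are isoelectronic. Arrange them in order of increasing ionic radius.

Al³⁺ < Mg²⁺ < Na⁺ < F⁻ < N³⁻

All of these have 10 electrons, so size is governed by nuclear charge alone: the more protons, the stronger the pull on the same electron cloud, and the smaller the ion.
Nuclear charges: Al³⁺ (Z=13), Mg²⁺ (Z=12), Na⁺ (Z=11), F⁻ (Z=9), N³⁻ (Z=7).
Smallest to largest: Al³⁺ < Mg²⁺ < Na⁺ < F⁻ < N³⁻.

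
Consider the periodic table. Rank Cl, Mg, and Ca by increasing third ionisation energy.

Cl < Ca < Mg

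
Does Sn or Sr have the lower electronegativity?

Atoms toward the upper right of the periodic table pull bonding electrons most strongly.
All lie in period 5, so electronegativity increases left to right.
So Sr has the lower electronegativity (Sr < Sn).

Sr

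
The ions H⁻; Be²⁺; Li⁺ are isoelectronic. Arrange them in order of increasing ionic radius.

Be²⁺ < Li⁺ < H⁻

All of these have 2 electrons, so size is governed by nuclear charge alone: the more protons, the stronger the pull on the same electron cloud, and the smaller the ion.
Nuclear charges: Be²⁺ (Z=4), Li⁺ (Z=3), H⁻ (Z=1).
Smallest to largest: Be²⁺ < Li⁺ < H⁻.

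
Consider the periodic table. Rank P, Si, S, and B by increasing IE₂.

After 1 electron has been removed, what remains? P⁺ still has 4 valence electrons; Si⁺ still has 3 valence electrons; S⁺ still has 5 valence electrons; B⁺ still has 2 valence electrons.
All are still removing valence electrons, so compare the +1 ions as you would atoms: IE_2 generally rises across a period (higher Z_eff) and falls down a group (larger shell), subject to the usual subshell exceptions.
Valence configurations: P⁺ [Ne]3s²3p², Si⁺ [Ne]3s²3p¹, S⁺ [Ne]3s²3p³, B⁺ [He]2s².
Approximate IE_2 values (kJ/mol): P 1907, Si 1577, S 2252, B 2427.
Hence IE_2: Si < P < S < B.

Si < P < S < B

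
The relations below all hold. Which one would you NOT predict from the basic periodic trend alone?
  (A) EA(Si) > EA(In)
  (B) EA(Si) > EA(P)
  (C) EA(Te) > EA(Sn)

(B)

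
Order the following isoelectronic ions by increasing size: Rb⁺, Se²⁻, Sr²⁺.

Sr²⁺ < Rb⁺ < Se²⁻

All of these have 36 electrons, so size is governed by nuclear charge alone: the more protons, the stronger the pull on the same electron cloud, and the smaller the ion.
Nuclear charges: Sr²⁺ (Z=38), Rb⁺ (Z=37), Se²⁻ (Z=34).
Smallest to largest: Sr²⁺ < Rb⁺ < Se²⁻.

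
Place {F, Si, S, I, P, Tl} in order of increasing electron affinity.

Electron affinity generally becomes more exothermic across a period toward the halogens and less exothermic down a group.
Neither a single period nor a single group — weigh both effects.
P > Tl: relative to Tl, both the across-period and down-group shifts push P's electron affinity up.
Si > P: this pair runs against the simple trend — see the exception note.
S > Si: both are in period 3; the period trend gives S the larger value.
I > S: the two effects oppose for this pair; the across-period effect wins (295 vs 200 kJ/mol).
F > I: they share group 17; the group trend gives F the larger value.
Note the exception: Si has a higher electron affinity than P, contrary to the simple trend — adding an electron to P's half-filled 3p³ is unfavourable, so Si (3p²) has the more exothermic EA.
Tabulated electron affinity (kJ/mol): F 328, Si 134, P 72, S 200, I 295, Tl 19.
So from lowest to highest: Tl < P < Si < S < I < F.

Tl < P < Si < S < I < F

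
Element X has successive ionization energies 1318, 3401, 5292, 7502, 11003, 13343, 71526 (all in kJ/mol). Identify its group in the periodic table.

Group 16

Look for the largest jump between consecutive ionization energies: IE7/IE6 ≈ 5.4, far larger than any earlier ratio.
That jump marks the point where a core electron is being removed. So the atom has 6 valence electrons.
A main-group element with 6 valence electrons is in group 16.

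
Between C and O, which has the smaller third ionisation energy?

C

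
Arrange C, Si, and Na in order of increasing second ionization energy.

Si < C < Na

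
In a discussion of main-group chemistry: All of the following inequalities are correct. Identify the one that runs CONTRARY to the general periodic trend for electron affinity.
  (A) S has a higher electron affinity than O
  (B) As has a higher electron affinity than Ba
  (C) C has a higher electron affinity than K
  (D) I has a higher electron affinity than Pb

The general trend: electron affinity increases across a period and decreases down a group.
(A) S (period 3, group 16) vs O (period 2, group 16): the stated order contradicts the simple trend.
(B) As (period 4, group 15) vs Ba (period 6, group 2): the stated order agrees with the simple trend.
(C) C (period 2, group 14) vs K (period 4, group 1): the stated order agrees with the simple trend.
(D) I (period 5, group 17) vs Pb (period 6, group 14): the stated order agrees with the simple trend.
The exception is (A): the compact 2p subshell of O repels the added electron more than S's larger 3p does.

(A)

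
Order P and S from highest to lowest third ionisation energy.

S > P

IE_3 is the cost of taking one more electron from the +2 cation: P²⁺ still has 3 valence electrons; S²⁺ still has 4 valence electrons.
All are still removing valence electrons, so compare the +2 ions as you would atoms: IE_3 generally rises across a period (higher Z_eff) and falls down a group (larger shell), subject to the usual subshell exceptions.
Valence configurations: P²⁺ [Ne]3s²3p¹, S²⁺ [Ne]3s²3p².
Tabulated IE_3 (kJ/mol): P 2914, S 3357.
Hence IE_3: P < S.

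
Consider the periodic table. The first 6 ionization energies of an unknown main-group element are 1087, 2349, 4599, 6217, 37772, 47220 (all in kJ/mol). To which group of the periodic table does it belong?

Look for the largest jump between consecutive ionization energies: IE5/IE4 ≈ 6.1, far larger than any earlier ratio.
That jump marks the point where a core electron is being removed. So the atom has 4 valence electrons.
A main-group element with 4 valence electrons is in group 14.

Group 14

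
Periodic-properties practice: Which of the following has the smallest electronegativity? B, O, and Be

Be is in period 2, group 2; B is in period 2, group 13; O is in period 2, group 16.
EN rises left→right (higher Z_eff, smaller atoms) and falls top→bottom (larger, more shielded atoms).
All lie in period 2, so electronegativity increases left to right.
The smallest electronegativity among these belongs to Be.

Be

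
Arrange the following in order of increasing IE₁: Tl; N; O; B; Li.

IE₁ increases left→right with effective nuclear charge and decreases top→bottom as the valence shell moves farther out.
Neither a single period nor a single group — weigh both effects.
Tl > Li: period and group pull opposite ways; the across-period shift dominates (589 vs 520 kJ/mol).
B > Tl: B sits above Tl in group 13, so the down-group effect alone puts B higher.
O > B: O lies to the right of B in period 2, so the across-period effect alone puts O higher.
N > O: this pair runs against the simple trend — see the exception note.
Note the exception: N has a higher first ionization energy than O, contrary to the simple trend — pairing an electron in O's 2p⁴ costs repulsion energy, so O ionizes more easily than half-filled N (2p³).
Approximate values (kJ/mol): Li 520, B 801, N 1402, O 1314, Tl 589.
So from lowest to highest: Li < Tl < B < O < N.

Li < Tl < B < O < N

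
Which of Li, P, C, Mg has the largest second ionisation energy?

Li

The second ionization energy removes an electron from the +1 ion. For each element: Li⁺ is the bare [He] core; P⁺ still has 4 valence electrons; C⁺ still has 3 valence electrons; Mg⁺ still has 1 valence electron.
Breaking into a closed-shell core is much more expensive than removing a leftover valence electron — Li has the largest IE_2 here.
Valence configurations: P⁺ [Ne]3s²3p², C⁺ [He]2s²2p¹, Mg⁺ [Ne]3s¹.
Tabulated IE_2 (kJ/mol): Li 7298, P 1907, C 2353, Mg 1451.
Hence IE_2: Mg < P < C < Li.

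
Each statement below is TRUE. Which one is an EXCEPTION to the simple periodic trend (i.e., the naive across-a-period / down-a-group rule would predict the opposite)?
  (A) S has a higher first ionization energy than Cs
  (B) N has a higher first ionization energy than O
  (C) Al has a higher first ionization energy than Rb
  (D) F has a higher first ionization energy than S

The general trend: first ionization energy increases across a period and decreases down a group.
(A) S (period 3, group 16) vs Cs (period 6, group 1): the stated order agrees with the simple trend.
(B) N (period 2, group 15) vs O (period 2, group 16): the stated order contradicts the simple trend.
(C) Al (period 3, group 13) vs Rb (period 5, group 1): the stated order agrees with the simple trend.
(D) F (period 2, group 17) vs S (period 3, group 16): the stated order agrees with the simple trend.
The exception is (B): pairing an electron in O's 2p⁴ costs repulsion energy, so O ionizes more easily than half-filled N (2p³).

(B)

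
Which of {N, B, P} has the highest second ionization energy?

Consider each +1 ion: N⁺ still has 4 valence electrons; B⁺ still has 2 valence electrons; P⁺ still has 4 valence electrons.
All are still removing valence electrons, so compare the +1 ions as you would atoms: IE_2 generally rises across a period (higher Z_eff) and falls down a group (larger shell), subject to the usual subshell exceptions.
Valence configurations: N⁺ [He]2s²2p², B⁺ [He]2s², P⁺ [Ne]3s²3p².
Approximate IE_2 values (kJ/mol): N 2856, B 2427, P 1907.
Overall IE_2 order: P < B < N.

N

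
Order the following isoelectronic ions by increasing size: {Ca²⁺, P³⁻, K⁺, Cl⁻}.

Ca²⁺, K⁺, Cl⁻, P³⁻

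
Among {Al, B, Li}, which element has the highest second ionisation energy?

Consider each +1 ion: Al⁺ still has 2 valence electrons; B⁺ still has 2 valence electrons; Li⁺ is the bare [He] core.
Core electrons are held far more tightly than valence electrons, so Li tops the IE_2 order.
Valence configurations: Al⁺ [Ne]3s², B⁺ [He]2s².
The numbers (kJ/mol): Al 1817, B 2427, Li 7298.
Putting it together, IE_2: Al < B < Li.

Li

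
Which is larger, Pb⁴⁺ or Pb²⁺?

Both ions have Z = 82 protons, but Pb⁴⁺ has lost more electrons, so its remaining electrons feel a larger effective nuclear charge per electron and are pulled in more tightly.
Higher positive charge → smaller ion, so Pb²⁺ > Pb⁴⁺.

Pb²⁺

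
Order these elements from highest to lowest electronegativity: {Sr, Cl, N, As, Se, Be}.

Cl > N > Se > As > Be > Sr

EN rises left→right (higher Z_eff, smaller atoms) and falls top→bottom (larger, more shielded atoms).
Neither a single period nor a single group — weigh both effects.
Be > Sr: Be sits above Sr in group 2, so the down-group effect alone puts Be higher.
As > Be: period and group pull opposite ways; the across-period shift dominates (2.18 vs 1.57).
Se > As: both are in period 4; the period trend gives Se the larger value.
N > Se: the two effects oppose for this pair; the down-group effect wins (3.04 vs 2.55).
Cl > N: the two effects oppose for this pair; the across-period effect wins (3.16 vs 3.04).
For reference (Pauling): Be 1.57, N 3.04, Cl 3.16, As 2.18, Se 2.55, Sr 0.95.
So from highest to lowest: Cl > N > Se > As > Be > Sr.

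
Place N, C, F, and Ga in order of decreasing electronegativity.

F > N > C > Ga

C is in period 2, group 14; N is in period 2, group 15; F is in period 2, group 17; Ga is in period 4, group 13.
Smaller atoms with higher effective nuclear charge are more electronegative.
These span different periods and groups, so the two trends combine.
C > Ga: relative to Ga, both the across-period and down-group shifts push C's electronegativity up.
N > C: N lies to the right of C in period 2, so the across-period effect alone puts N higher.
F > N: both are in period 2; the period trend gives F the larger value.
Tabulated electronegativity (Pauling): C 2.55, N 3.04, F 3.98, Ga 1.81.
So from highest to lowest: F > N > C > Ga.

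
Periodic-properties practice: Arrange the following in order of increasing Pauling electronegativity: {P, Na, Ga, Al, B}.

Na < Al < Ga < B < P

B is in period 2, group 13; Na is in period 3, group 1; Al is in period 3, group 13; P is in period 3, group 15; Ga is in period 4, group 13.
EN rises left→right (higher Z_eff, smaller atoms) and falls top→bottom (larger, more shielded atoms).
Here both period and group differ, so the two effects have to be weighed against each other.
Al > Na: both are in period 3; the period trend gives Al the larger value.
Ga > Al: this pair runs against the simple trend — see the exception note.
B > Ga: B sits above Ga in group 13, so the down-group effect alone puts B higher.
P > B: period and group pull opposite ways; the across-period shift dominates (2.19 vs 2.04).
Note the exception: Ga has a higher electronegativity than Al, contrary to the simple trend — poor shielding by filled d (and f) subshells raises the heavier element's effective nuclear charge more than the simple down-group trend predicts.
Tabulated electronegativity (Pauling): B 2.04, Na 0.93, Al 1.61, P 2.19, Ga 1.81.
So from lowest to highest: Na < Al < Ga < B < P.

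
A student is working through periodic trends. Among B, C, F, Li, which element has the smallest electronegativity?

EN rises left→right (higher Z_eff, smaller atoms) and falls top→bottom (larger, more shielded atoms).
All lie in period 2, so electronegativity increases left to right.
The smallest electronegativity among these belongs to Li.

Li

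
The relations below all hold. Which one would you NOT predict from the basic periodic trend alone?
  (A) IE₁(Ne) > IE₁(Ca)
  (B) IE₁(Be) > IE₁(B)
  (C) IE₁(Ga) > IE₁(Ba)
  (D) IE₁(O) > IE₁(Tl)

(B)

The general trend: IE₁ increases across a period and decreases down a group.
(A) Ne (period 2, group 18) vs Ca (period 4, group 2): the stated order agrees with the simple trend.
(B) Be (period 2, group 2) vs B (period 2, group 13): the stated order contradicts the simple trend.
(C) Ga (period 4, group 13) vs Ba (period 6, group 2): the stated order agrees with the simple trend.
(D) O (period 2, group 16) vs Tl (period 6, group 13): the stated order agrees with the simple trend.
The exception is (B): removing B's lone 2p electron is easier than breaking Be's filled 2s².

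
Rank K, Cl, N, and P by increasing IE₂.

The second ionization energy removes an electron from the +1 ion. For each element: K⁺ is the bare [Ar] core; Cl⁺ still has 6 valence electrons; N⁺ still has 4 valence electrons; P⁺ still has 4 valence electrons.
Core electrons are held far more tightly than valence electrons, so K tops the IE_2 order.
Valence configurations: Cl⁺ [Ne]3s²3p⁴, N⁺ [He]2s²2p², P⁺ [Ne]3s²3p².
The numbers (kJ/mol): K 3052, Cl 2298, N 2856, P 1907.
Putting it together, IE_2: P < Cl < N < K.

P < Cl < N < K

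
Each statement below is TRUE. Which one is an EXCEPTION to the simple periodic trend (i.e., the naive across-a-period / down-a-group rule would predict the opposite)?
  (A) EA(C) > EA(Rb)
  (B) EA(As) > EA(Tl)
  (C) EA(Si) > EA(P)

(C)

The general trend: electron affinity increases across a period and decreases down a group.
(A) C (period 2, group 14) vs Rb (period 5, group 1): the stated order agrees with the simple trend.
(B) As (period 4, group 15) vs Tl (period 6, group 13): the stated order agrees with the simple trend.
(C) Si (period 3, group 14) vs P (period 3, group 15): the stated order contradicts the simple trend.
The exception is (C): adding an electron to P's half-filled 3p³ is unfavourable, so Si (3p²) has the more exothermic EA.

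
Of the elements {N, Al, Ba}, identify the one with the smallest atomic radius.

N

N is in period 2, group 15; Al is in period 3, group 13; Ba is in period 6, group 2.
Radius decreases left→right (rising Z_eff, same n) and increases top→bottom (higher n).
Neither a single period nor a single group — weigh both effects.
Al > N: relative to N, both the across-period and down-group shifts push Al's atomic radius up.
Ba > Al: both effects reinforce here, so Ba is clearly the larger of the two.
For reference (pm): N 71, Al 126, Ba 196.
The smallest atomic radius among these belongs to N.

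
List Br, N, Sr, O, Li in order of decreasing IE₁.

N > O > Br > Sr > Li

Li is in period 2, group 1; N is in period 2, group 15; O is in period 2, group 16; Br is in period 4, group 17; Sr is in period 5, group 2.
IE₁ increases left→right with effective nuclear charge and decreases top→bottom as the valence shell moves farther out.
These span different periods and groups, so the two trends combine.
Sr > Li: the two effects oppose for this pair; the across-period effect wins (550 vs 520 kJ/mol).
Br > Sr: both effects reinforce here, so Br is clearly the higher of the two.
O > Br: period and group pull opposite ways; the down-group shift dominates (1314 vs 1140 kJ/mol).
N > O: this pair runs against the simple trend — see the exception note.
Note the exception: N has a higher first ionization energy than O, contrary to the simple trend — pairing an electron in O's 2p⁴ costs repulsion energy, so O ionizes more easily than half-filled N (2p³).
Tabulated first ionization energy (kJ/mol): Li 520, N 1402, O 1314, Br 1140, Sr 550.
So from highest to lowest: N > O > Br > Sr > Li.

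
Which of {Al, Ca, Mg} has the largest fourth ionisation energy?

Al

IE_4 is the cost of taking one more electron from the +3 cation: Al³⁺ is the bare [Ne] core; Ca³⁺ is already 1 electron into the core; Mg³⁺ is already 1 electron into the core.
All of these are removing an electron from a noble-gas core or deeper; the smaller core (lower principal quantum number) is held far more tightly, and within a period the higher nuclear charge binds the same core more tightly.
The numbers (kJ/mol): Al 11577, Ca 6491, Mg 10543.
Overall IE_4 order: Ca < Mg < Al.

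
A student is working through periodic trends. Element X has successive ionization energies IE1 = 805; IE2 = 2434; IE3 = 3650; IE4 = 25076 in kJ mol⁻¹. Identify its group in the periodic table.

Look for the largest jump between consecutive ionization energies: IE4/IE3 ≈ 6.9, far larger than any earlier ratio.
That jump marks the point where a core electron is being removed. So the atom has 3 valence electrons.
A main-group element with 3 valence electrons is in group 13.

Group 13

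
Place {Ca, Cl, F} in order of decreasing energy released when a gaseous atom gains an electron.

Electron affinity generally becomes more exothermic across a period toward the halogens and less exothermic down a group.
Neither a single period nor a single group — weigh both effects.
F > Ca: relative to Ca, both the across-period and down-group shifts push F's electron affinity up.
Cl > F: this pair runs against the simple trend — see the exception note.
Note the exception: Cl has a higher electron affinity than F, contrary to the simple trend — F's small 2p subshell makes the incoming electron feel strong e⁻–e⁻ repulsion, so Cl actually releases more energy on gaining an electron.
Approximate values (kJ/mol): F 328, Cl 349, Ca 2.
So from highest to lowest: Cl > F > Ca.

Cl > F > Ca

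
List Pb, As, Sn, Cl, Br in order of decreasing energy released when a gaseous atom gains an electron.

Cl > Br > Sn > As > Pb

Cl is in period 3, group 17; As is in period 4, group 15; Br is in period 4, group 17; Sn is in period 5, group 14; Pb is in period 6, group 14.
EA tends to increase across a period and decrease down a group, though the pattern is less regular than for IE or radius.
Here both period and group differ, so the two effects have to be weighed against each other.
As > Pb: both effects reinforce here, so As is clearly the higher of the two.
Sn > As: this pair runs against the simple trend — see the exception note.
Br > Sn: both effects reinforce here, so Br is clearly the higher of the two.
Cl > Br: Cl sits above Br in group 17, so the down-group effect alone puts Cl higher.
Note the exception: Sn has a higher electron affinity than As, contrary to the simple trend — adding an electron to As's half-filled np³ subshell costs electron-pairing energy.
For reference (kJ/mol): Cl 349, As 78, Br 325, Sn 107, Pb 35.
So from highest to lowest: Cl > Br > Sn > As > Pb.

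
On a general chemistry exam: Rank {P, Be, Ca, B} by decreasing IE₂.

B > P > Be > Ca

After 1 electron has been removed, what remains? P⁺ still has 4 valence electrons; Be⁺ still has 1 valence electron; Ca⁺ still has 1 valence electron; B⁺ still has 2 valence electrons.
All are still removing valence electrons, so compare the +1 ions as you would atoms: IE_2 generally rises across a period (higher Z_eff) and falls down a group (larger shell), subject to the usual subshell exceptions.
Valence configurations: P⁺ [Ne]3s²3p², Be⁺ [He]2s¹, Ca⁺ [Ar]4s¹, B⁺ [He]2s².
Tabulated IE_2 (kJ/mol): P 1907, Be 1757, Ca 1145, B 2427.
So the second ionization energies run Ca < Be < P < B.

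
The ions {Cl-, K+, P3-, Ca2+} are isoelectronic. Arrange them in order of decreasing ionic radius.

All of these have 18 electrons, so size is governed by nuclear charge alone: the more protons, the stronger the pull on the same electron cloud, and the smaller the ion.
Nuclear charges: Ca2+ (Z=20), K+ (Z=19), Cl- (Z=17), P3- (Z=15).
Largest to smallest: P3- > Cl- > K+ > Ca2+.

P3- > Cl- > K+ > Ca2+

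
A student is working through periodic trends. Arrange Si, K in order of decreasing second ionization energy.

After 1 electron has been removed, what remains? Si⁺ still has 3 valence electrons; K⁺ is the bare [Ar] core.
Breaking into a closed-shell core is much more expensive than removing a leftover valence electron — K has the largest IE_2 here.
Tabulated IE_2 (kJ/mol): Si 1577, K 3052.
Putting it together, IE_2: Si < K.

K > Si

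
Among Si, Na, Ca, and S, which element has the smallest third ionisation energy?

Consider each +2 ion: Si²⁺ still has 2 valence electrons; Na²⁺ is already 1 electron into the core; Ca²⁺ is the bare [Ar] core; S²⁺ still has 4 valence electrons.
Core electrons are held far more tightly than valence electrons, so Ca and Na top the IE_3 order.
Valence configurations: Si²⁺ [Ne]3s², S²⁺ [Ne]3s²3p².
Tabulated IE_3 (kJ/mol): Si 3232, Na 6910, Ca 4912, S 3357.
So the third ionization energies run Si < S < Ca < Na.

Si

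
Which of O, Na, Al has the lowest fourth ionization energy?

After 3 electrons have been removed, what remains? O³⁺ still has 3 valence electrons; Na³⁺ is already 2 electrons into the core; Al³⁺ is the bare [Ne] core.
Pulling an electron out of a noble-gas core costs far more than removing a remaining valence electron, so Na and Al sit at the high end of IE_4.
Approximate IE_4 values (kJ/mol): O 7469, Na 9543, Al 11577.
Overall IE_4 order: O < Na < Al.

O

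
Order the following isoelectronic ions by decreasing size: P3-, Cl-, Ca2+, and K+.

All of these have 18 electrons, so size is governed by nuclear charge alone: the more protons, the stronger the pull on the same electron cloud, and the smaller the ion.
Nuclear charges: Ca2+ (Z=20), K+ (Z=19), Cl- (Z=17), P3- (Z=15).
Largest to smallest: P3- > Cl- > K+ > Ca2+.

P3- > Cl- > K+ > Ca2+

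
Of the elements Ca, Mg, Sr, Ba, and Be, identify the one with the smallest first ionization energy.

Ba

Be is in period 2, group 2; Mg is in period 3, group 2; Ca is in period 4, group 2; Sr is in period 5, group 2; Ba is in period 6, group 2.
IE₁ increases left→right with effective nuclear charge and decreases top→bottom as the valence shell moves farther out.
All are in group 2, so first ionization energy increases up the group.
The smallest first ionization energy among these belongs to Ba.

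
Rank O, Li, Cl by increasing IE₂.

Cl < O < Li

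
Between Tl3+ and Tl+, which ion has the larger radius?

Tl+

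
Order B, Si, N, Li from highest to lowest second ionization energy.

Li, N, B, Si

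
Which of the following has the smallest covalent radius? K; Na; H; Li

H is in period 1, group 1; Li is in period 2, group 1; Na is in period 3, group 1; K is in period 4, group 1.
Radius decreases left→right (rising Z_eff, same n) and increases top→bottom (higher n).
All are in group 1, so atomic radius increases down the group.
The smallest covalent radius among these belongs to H.

H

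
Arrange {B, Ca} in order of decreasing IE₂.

B, Ca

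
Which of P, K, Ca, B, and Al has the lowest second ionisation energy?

Ca

The second ionization energy removes an electron from the +1 ion. For each element: P⁺ still has 4 valence electrons; K⁺ is the bare [Ar] core; Ca⁺ still has 1 valence electron; B⁺ still has 2 valence electrons; Al⁺ still has 2 valence electrons.
Breaking into a closed-shell core is much more expensive than removing a leftover valence electron — K has the largest IE_2 here.
Valence configurations: P⁺ [Ne]3s²3p², Ca⁺ [Ar]4s¹, B⁺ [He]2s², Al⁺ [Ne]3s².
Approximate IE_2 values (kJ/mol): P 1907, K 3052, Ca 1145, B 2427, Al 1817.
Putting it together, IE_2: Ca < Al < P < B < K.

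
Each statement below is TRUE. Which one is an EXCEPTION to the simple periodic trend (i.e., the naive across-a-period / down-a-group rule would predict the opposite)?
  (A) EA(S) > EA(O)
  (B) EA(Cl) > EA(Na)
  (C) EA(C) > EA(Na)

The general trend: electron affinity increases across a period and decreases down a group.
(A) S (period 3, group 16) vs O (period 2, group 16): the stated order contradicts the simple trend.
(B) Cl (period 3, group 17) vs Na (period 3, group 1): the stated order agrees with the simple trend.
(C) C (period 2, group 14) vs Na (period 3, group 1): the stated order agrees with the simple trend.
The exception is (A): the compact 2p subshell of O repels the added electron more than S's larger 3p does.

(A)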